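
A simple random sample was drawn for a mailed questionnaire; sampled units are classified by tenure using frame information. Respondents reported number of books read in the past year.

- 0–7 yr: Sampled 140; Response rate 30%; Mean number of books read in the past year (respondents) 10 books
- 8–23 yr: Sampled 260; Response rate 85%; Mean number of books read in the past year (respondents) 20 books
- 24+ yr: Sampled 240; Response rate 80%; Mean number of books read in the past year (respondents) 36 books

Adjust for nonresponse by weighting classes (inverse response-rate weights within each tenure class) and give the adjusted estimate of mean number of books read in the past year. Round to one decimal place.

23.8

Each respondent's weight = sampled/responded in their class; summing within a class gives n_sampled, so:
  0–7 yr: 140 × 10 = 1400
  8–23 yr: 260 × 20 = 5200
  24+ yr: 240 × 36 = 8640
Adjusted estimate = 15,240 / 640 = 23.8125 → 23.8.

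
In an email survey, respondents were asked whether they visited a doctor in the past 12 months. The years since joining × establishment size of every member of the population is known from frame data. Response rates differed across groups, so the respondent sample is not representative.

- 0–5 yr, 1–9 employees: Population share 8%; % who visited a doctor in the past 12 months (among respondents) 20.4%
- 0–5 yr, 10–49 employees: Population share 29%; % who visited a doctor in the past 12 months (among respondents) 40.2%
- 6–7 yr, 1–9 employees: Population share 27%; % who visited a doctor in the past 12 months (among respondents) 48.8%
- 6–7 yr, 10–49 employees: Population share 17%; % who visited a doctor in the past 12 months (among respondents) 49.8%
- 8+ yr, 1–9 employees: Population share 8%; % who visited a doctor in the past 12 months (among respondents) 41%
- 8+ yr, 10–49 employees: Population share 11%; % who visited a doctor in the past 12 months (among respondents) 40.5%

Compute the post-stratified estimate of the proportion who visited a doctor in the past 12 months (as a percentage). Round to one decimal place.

Post-stratification weights by population share, not respondent share:
  0–5 yr, 1–9 employees: 0.08 × 20.4 = 1.632
  0–5 yr, 10–49 employees: 0.29 × 40.2 = 11.658
  6–7 yr, 1–9 employees: 0.27 × 48.8 = 13.176
  6–7 yr, 10–49 employees: 0.17 × 49.8 = 8.466
  8+ yr, 1–9 employees: 0.08 × 41 = 3.28
  8+ yr, 10–49 employees: 0.11 × 40.5 = 4.455
Post-stratified estimate = 42.667 → 42.7%.

42.7%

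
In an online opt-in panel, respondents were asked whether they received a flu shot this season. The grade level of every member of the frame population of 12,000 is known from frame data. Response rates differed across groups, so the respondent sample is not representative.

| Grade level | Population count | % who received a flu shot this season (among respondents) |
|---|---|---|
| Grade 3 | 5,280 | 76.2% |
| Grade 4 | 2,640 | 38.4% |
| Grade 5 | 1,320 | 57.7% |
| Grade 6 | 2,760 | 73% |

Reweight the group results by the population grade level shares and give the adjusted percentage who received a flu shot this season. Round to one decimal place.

Reweight to the known grade level distribution:
  Grade 3: (5,280/12,000) × 76.2 = 33.528
  Grade 4: (2,640/12,000) × 38.4 = 8.448
  Grade 5: (1,320/12,000) × 57.7 = 6.347
  Grade 6: (2,760/12,000) × 73 = 16.79
Post-stratified estimate = 65.113 → 65.1%.

65.1%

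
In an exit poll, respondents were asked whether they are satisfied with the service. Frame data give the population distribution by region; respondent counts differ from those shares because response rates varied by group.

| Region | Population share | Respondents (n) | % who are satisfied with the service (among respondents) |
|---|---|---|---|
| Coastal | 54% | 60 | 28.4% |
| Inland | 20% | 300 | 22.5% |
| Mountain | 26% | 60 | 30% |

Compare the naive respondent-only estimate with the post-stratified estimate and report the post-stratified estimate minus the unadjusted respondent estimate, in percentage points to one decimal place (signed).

+3.2 percentage points

Naive respondent-only estimate (weights = respondent counts):
  (60/420)×28.4 + (300/420)×22.5 + (60/420)×30 = 24.4143%
Post-stratified estimate weights by population shares:
  0.54×28.4 + 0.2×22.5 + 0.26×30 = 27.636%
Difference = 27.636 − 24.4143 = 3.2217 pp.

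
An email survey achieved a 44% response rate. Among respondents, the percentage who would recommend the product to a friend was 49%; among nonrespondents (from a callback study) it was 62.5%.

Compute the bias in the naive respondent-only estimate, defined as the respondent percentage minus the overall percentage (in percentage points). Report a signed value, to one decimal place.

Nonresponse fraction = 1 − 0.44 = 0.56.
Bias = (nonresponse fraction) × (respondent percentage − nonrespondent percentage)
     = 0.56 × (49 − 62.5) = 0.56 × -13.5 = -7.56.

-7.6 percentage points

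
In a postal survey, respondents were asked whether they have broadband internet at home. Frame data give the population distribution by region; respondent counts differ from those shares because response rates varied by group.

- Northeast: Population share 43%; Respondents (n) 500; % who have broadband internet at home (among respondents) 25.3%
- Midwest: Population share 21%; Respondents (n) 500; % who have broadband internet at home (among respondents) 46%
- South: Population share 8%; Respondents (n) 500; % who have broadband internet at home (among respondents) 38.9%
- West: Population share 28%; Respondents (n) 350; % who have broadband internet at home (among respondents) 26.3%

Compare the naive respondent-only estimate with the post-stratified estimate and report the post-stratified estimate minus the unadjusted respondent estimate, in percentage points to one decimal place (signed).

-3.7 percentage points

Without adjustment, the pooled respondent share is:
  (500/1850)×25.3 + (500/1850)×46 + (500/1850)×38.9 + (350/1850)×26.3 = 34.7595%
Post-stratified estimate weights by population shares:
  0.43×25.3 + 0.21×46 + 0.08×38.9 + 0.28×26.3 = 31.015%
Difference = 31.015 − 34.7595 = -3.7445 pp.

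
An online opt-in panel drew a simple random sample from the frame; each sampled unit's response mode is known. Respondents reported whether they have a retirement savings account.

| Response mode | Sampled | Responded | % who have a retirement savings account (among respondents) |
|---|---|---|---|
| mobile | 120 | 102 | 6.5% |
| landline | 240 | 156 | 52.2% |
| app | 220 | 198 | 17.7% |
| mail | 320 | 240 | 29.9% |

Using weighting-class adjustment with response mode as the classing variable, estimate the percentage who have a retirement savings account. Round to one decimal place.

Class response rates: mobile 102/120 = 85%, landline 156/240 = 65%, app 198/220 = 90%, mail 240/320 = 75%.
Each respondent's weight = sampled/responded in their class; summing within a class gives n_sampled, so:
  mobile: 120 × 6.5 = 780
  landline: 240 × 52.2 = 12,528
  app: 220 × 17.7 = 3894
  mail: 320 × 29.9 = 9568
Adjusted estimate = 26,770 / 900 = 29.7444 → 29.7%.

29.7%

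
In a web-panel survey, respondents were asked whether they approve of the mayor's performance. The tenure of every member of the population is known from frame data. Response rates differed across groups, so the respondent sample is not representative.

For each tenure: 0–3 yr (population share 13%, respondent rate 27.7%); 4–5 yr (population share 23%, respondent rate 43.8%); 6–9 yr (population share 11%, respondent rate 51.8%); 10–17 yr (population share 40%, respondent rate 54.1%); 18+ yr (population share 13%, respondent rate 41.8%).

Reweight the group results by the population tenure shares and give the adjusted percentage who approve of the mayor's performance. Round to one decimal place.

46.4%

Reweight to the known tenure distribution:
  0–3 yr: 0.13 × 27.7 = 3.601
  4–5 yr: 0.23 × 43.8 = 10.074
  6–9 yr: 0.11 × 51.8 = 5.698
  10–17 yr: 0.4 × 54.1 = 21.64
  18+ yr: 0.13 × 41.8 = 5.434
Post-stratified estimate = 46.447 → 46.4%.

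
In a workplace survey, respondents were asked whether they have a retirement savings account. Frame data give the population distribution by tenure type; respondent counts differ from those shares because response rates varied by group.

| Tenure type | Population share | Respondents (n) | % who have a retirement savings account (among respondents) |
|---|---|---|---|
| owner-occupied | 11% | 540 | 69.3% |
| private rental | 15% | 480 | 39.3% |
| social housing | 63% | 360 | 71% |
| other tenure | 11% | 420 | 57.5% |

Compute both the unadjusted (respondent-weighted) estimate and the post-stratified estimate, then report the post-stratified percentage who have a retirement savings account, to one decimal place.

64.6%

Naive respondent-only estimate (weights = respondent counts):
  (540/1800)×69.3 + (480/1800)×39.3 + (360/1800)×71 + (420/1800)×57.5 = 58.8867%
Post-stratified estimate weights by population shares:
  0.11×69.3 + 0.15×39.3 + 0.63×71 + 0.11×57.5 = 64.573%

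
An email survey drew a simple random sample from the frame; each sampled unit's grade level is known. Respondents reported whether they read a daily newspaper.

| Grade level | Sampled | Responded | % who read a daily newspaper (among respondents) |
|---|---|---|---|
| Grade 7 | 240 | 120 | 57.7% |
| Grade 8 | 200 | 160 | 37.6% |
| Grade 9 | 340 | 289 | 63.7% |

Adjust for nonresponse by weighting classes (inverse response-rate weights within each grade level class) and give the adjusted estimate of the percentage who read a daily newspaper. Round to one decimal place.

55.2%

Class response rates: Grade 7 120/240 = 50%, Grade 8 160/200 = 80%, Grade 9 289/340 = 85%.
Inverse-response-rate weighting restores each class to its sampled count, so class totals weight by n_sampled:
  Grade 7: 240 × 57.7 = 13,848
  Grade 8: 200 × 37.6 = 7520
  Grade 9: 340 × 63.7 = 21,658
Adjusted estimate = 43,026 / 780 = 55.1615 → 55.2%.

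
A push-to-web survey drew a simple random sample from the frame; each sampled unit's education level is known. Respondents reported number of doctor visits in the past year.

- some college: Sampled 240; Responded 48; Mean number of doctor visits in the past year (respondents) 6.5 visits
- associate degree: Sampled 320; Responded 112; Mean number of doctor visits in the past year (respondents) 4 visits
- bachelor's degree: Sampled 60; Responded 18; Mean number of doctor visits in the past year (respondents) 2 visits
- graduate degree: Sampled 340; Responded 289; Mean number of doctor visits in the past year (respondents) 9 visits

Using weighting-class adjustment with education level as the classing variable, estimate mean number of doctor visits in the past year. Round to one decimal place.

6.3

Class response rates: some college 48/240 = 20%, associate degree 112/320 = 35%, bachelor's degree 18/60 = 30%, graduate degree 289/340 = 85%.
With weight = n_sampled/n_responded per class, the weighted class total is n_sampled:
  some college: 240 × 6.5 = 1560
  associate degree: 320 × 4 = 1280
  bachelor's degree: 60 × 2 = 120
  graduate degree: 340 × 9 = 3060
Adjusted estimate = 6020 / 960 = 6.27083 → 6.3.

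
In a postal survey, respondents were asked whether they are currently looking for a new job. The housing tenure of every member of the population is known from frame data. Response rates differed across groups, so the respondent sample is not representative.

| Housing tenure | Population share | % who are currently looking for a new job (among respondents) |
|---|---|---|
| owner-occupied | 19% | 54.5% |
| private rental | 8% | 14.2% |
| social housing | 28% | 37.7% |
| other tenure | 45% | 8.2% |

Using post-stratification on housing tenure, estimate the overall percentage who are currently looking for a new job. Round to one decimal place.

Reweight to the known housing tenure distribution:
  owner-occupied: 0.19 × 54.5 = 10.355
  private rental: 0.08 × 14.2 = 1.136
  social housing: 0.28 × 37.7 = 10.556
  other tenure: 0.45 × 8.2 = 3.69
Post-stratified estimate = 25.737 → 25.7%.

25.7%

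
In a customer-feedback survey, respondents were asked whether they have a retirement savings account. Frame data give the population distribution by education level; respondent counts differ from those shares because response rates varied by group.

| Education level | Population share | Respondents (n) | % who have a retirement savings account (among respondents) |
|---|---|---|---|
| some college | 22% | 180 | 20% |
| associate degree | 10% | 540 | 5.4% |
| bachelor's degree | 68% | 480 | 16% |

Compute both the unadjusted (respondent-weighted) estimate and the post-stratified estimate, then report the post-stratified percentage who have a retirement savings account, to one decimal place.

Without adjustment, the pooled respondent share is:
  (180/1200)×20 + (540/1200)×5.4 + (480/1200)×16 = 11.83%
Reweighting by population education level shares:
  0.22×20 + 0.1×5.4 + 0.68×16 = 15.82%

15.8%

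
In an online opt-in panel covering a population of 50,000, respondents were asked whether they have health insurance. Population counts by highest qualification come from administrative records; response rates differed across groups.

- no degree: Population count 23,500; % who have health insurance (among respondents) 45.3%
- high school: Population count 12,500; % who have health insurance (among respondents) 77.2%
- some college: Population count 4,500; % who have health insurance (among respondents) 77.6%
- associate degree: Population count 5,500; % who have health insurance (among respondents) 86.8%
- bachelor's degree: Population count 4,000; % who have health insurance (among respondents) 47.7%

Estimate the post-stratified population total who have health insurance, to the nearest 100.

30,500

Apply each group's respondent rate to its population count:
  no degree: 23,500 × 45.3% = 10645.5
  high school: 12,500 × 77.2% = 9650
  some college: 4,500 × 77.6% = 3492
  associate degree: 5,500 × 86.8% = 4774
  bachelor's degree: 4,000 × 47.7% = 1908
Estimated total = 30469.5 → 30,500.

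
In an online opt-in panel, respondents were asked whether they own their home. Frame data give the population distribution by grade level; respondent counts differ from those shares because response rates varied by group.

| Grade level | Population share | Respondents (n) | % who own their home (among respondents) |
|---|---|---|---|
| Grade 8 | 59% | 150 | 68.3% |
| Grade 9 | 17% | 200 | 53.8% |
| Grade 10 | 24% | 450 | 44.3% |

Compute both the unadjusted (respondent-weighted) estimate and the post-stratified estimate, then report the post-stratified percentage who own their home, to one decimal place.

60.1%

Without adjustment, the pooled respondent share is:
  (150/800)×68.3 + (200/800)×53.8 + (450/800)×44.3 = 51.175%
Post-stratified estimate weights by population shares:
  0.59×68.3 + 0.17×53.8 + 0.24×44.3 = 60.075%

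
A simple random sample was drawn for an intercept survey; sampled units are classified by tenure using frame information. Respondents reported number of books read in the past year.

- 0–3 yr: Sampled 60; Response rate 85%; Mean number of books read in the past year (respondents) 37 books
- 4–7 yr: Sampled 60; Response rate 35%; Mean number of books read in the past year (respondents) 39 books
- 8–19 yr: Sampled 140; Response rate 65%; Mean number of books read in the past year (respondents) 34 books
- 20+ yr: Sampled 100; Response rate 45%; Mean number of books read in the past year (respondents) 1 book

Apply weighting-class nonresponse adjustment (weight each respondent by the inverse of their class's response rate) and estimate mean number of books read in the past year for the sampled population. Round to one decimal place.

26.2

With weight = n_sampled/n_responded per class, the weighted class total is n_sampled:
  0–3 yr: 60 × 37 = 2220
  4–7 yr: 60 × 39 = 2340
  8–19 yr: 140 × 34 = 4760
  20+ yr: 100 × 1 = 100
Adjusted estimate = 9420 / 360 = 26.1667 → 26.2.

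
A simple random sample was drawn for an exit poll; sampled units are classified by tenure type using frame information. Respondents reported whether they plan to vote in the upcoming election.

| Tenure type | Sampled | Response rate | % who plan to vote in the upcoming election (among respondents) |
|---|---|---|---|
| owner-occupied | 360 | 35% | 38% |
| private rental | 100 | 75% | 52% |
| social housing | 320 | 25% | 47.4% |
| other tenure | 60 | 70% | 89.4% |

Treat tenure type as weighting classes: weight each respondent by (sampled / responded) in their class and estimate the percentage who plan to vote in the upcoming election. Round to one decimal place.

46.9%

Each respondent's weight = sampled/responded in their class; summing within a class gives n_sampled, so:
  owner-occupied: 360 × 38 = 13,680
  private rental: 100 × 52 = 5200
  social housing: 320 × 47.4 = 15,168
  other tenure: 60 × 89.4 = 5364
Adjusted estimate = 39,412 / 840 = 46.919 → 46.9%.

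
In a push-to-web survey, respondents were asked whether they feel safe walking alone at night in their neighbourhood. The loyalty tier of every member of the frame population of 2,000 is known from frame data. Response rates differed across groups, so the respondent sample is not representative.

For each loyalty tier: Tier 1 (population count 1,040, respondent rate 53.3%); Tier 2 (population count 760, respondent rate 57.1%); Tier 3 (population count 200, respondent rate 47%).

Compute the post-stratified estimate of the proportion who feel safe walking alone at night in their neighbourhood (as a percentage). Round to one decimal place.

Each cell contributes population-share × respondent value:
  Tier 1: (1,040/2,000) × 53.3 = 27.716
  Tier 2: (760/2,000) × 57.1 = 21.698
  Tier 3: (200/2,000) × 47 = 4.7
Post-stratified estimate = 54.114 → 54.1%.

54.1%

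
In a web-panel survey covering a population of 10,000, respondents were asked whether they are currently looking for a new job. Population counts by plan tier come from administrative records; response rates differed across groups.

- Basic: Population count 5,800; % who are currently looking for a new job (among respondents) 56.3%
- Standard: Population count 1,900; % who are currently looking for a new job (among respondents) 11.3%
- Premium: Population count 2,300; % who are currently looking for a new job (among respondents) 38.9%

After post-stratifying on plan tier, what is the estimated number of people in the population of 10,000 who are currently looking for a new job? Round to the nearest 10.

4,370

Each cell contributes its population count × the respondent rate:
  Basic: 5,800 × 56.3% = 3265.4
  Standard: 1,900 × 11.3% = 214.7
  Premium: 2,300 × 38.9% = 894.7
Estimated total = 4374.8 → 4,370.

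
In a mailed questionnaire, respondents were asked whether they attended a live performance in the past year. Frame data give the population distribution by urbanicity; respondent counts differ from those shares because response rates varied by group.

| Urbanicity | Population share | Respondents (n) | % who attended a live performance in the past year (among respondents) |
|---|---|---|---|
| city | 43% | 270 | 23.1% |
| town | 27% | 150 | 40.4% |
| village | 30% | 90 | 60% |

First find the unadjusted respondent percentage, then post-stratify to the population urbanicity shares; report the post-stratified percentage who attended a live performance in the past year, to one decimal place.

38.8%

Unadjusted (pooled respondent) estimate weights by respondent counts:
  (270/510)×23.1 + (150/510)×40.4 + (90/510)×60 = 34.7%
Post-stratifying to population shares instead:
  0.43×23.1 + 0.27×40.4 + 0.3×60 = 38.841%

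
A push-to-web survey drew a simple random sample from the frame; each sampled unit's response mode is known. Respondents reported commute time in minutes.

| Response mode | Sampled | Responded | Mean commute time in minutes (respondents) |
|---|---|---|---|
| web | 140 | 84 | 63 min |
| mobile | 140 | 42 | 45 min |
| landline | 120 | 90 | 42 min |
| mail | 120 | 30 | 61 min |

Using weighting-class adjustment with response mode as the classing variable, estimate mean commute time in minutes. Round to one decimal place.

Class response rates: web 84/140 = 60%, mobile 42/140 = 30%, landline 90/120 = 75%, mail 30/120 = 25%.
With weight = n_sampled/n_responded per class, the weighted class total is n_sampled:
  web: 140 × 63 = 8820
  mobile: 140 × 45 = 6300
  landline: 120 × 42 = 5040
  mail: 120 × 61 = 7320
Adjusted estimate = 27,480 / 520 = 52.8462 → 52.8.

52.8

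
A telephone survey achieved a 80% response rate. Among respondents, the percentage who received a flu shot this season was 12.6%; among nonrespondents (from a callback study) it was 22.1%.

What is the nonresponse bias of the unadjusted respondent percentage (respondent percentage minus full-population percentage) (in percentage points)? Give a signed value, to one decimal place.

-1.9 percentage points

Nonresponse fraction = 1 − 0.8 = 0.2.
Bias = (nonresponse fraction) × (respondent percentage − nonrespondent percentage)
     = 0.2 × (12.6 − 22.1) = 0.2 × -9.5 = -1.9.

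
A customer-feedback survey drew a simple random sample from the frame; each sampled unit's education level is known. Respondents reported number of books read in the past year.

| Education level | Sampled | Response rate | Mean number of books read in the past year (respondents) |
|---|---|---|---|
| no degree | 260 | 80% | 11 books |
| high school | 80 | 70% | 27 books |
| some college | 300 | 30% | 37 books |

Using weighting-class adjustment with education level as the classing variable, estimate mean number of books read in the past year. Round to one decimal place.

Weighting each respondent by the inverse class response rate inflates each class back to its sampled size, so the class weight is n_sampled:
  no degree: 260 × 11 = 2860
  high school: 80 × 27 = 2160
  some college: 300 × 37 = 11,100
Adjusted estimate = 16,120 / 640 = 25.1875 → 25.2.

25.2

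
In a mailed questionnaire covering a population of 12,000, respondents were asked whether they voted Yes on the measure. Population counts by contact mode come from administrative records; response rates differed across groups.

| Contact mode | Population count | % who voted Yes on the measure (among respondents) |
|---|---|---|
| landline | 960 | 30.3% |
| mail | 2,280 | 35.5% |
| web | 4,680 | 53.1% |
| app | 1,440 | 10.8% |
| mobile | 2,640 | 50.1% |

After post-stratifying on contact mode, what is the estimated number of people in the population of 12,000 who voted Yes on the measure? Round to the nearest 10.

Each cell contributes its population count × the respondent rate:
  landline: 960 × 30.3% = 290.88
  mail: 2,280 × 35.5% = 809.4
  web: 4,680 × 53.1% = 2485.08
  app: 1,440 × 10.8% = 155.52
  mobile: 2,640 × 50.1% = 1322.64
Estimated total = 5063.52 → 5,060.

5,060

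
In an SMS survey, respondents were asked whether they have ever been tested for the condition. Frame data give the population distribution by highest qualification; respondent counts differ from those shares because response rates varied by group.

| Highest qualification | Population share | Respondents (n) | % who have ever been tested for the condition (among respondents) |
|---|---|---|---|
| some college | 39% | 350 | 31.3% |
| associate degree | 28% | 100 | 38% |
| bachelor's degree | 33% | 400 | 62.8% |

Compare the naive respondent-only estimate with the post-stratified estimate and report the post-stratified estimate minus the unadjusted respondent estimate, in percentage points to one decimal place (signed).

-3.3 percentage points

Without adjustment, the pooled respondent share is:
  (350/850)×31.3 + (100/850)×38 + (400/850)×62.8 = 46.9118%
Reweighting by population highest qualification shares:
  0.39×31.3 + 0.28×38 + 0.33×62.8 = 43.571%
Difference = 43.571 − 46.9118 = -3.3408 pp.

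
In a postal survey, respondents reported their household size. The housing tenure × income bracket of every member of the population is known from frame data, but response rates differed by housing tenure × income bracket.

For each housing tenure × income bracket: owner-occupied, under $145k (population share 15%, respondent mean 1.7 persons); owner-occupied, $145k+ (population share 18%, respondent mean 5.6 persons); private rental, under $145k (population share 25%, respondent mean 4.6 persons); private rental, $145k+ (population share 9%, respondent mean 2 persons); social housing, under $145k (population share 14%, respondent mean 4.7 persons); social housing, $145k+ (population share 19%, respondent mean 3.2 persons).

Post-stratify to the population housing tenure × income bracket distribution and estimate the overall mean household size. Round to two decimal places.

Each cell contributes population-share × respondent value:
  owner-occupied, under $145k: 0.15 × 1.7 = 0.255
  owner-occupied, $145k+: 0.18 × 5.6 = 1.008
  private rental, under $145k: 0.25 × 4.6 = 1.15
  private rental, $145k+: 0.09 × 2 = 0.18
  social housing, under $145k: 0.14 × 4.7 = 0.658
  social housing, $145k+: 0.19 × 3.2 = 0.608
Post-stratified estimate = 3.859 → 3.86.

3.86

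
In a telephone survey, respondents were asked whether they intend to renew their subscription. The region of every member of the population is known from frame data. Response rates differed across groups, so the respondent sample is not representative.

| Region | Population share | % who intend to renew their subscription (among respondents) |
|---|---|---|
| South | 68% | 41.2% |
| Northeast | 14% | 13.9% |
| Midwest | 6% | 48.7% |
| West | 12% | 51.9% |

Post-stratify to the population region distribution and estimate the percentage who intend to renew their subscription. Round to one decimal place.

Each cell contributes population-share × respondent value:
  South: 0.68 × 41.2 = 28.016
  Northeast: 0.14 × 13.9 = 1.946
  Midwest: 0.06 × 48.7 = 2.922
  West: 0.12 × 51.9 = 6.228
Post-stratified estimate = 39.112 → 39.1%.

39.1%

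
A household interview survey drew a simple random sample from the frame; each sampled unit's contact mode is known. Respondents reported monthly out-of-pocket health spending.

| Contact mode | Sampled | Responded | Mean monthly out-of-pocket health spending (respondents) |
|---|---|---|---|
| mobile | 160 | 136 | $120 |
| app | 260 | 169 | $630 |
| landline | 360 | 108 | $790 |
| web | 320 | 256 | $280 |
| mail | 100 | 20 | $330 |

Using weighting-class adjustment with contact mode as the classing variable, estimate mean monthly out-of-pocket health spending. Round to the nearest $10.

$490

Response rates by class: mobile 136/160 = 85%, app 169/260 = 65%, landline 108/360 = 30%, web 256/320 = 80%, mail 20/100 = 20%.
Each respondent's weight = sampled/responded in their class; summing within a class gives n_sampled, so:
  mobile: 160 × 120 = 19,200
  app: 260 × 630 = 163,800
  landline: 360 × 790 = 284,400
  web: 320 × 280 = 89,600
  mail: 100 × 330 = 33,000
Adjusted estimate = 590,000 / 1,200 = 491.667 → $490.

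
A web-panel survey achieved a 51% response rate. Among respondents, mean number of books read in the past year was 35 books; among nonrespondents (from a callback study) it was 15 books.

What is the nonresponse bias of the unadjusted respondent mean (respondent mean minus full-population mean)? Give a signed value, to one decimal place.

+9.8

Nonresponse fraction = 1 − 0.51 = 0.49.
Bias = (nonresponse fraction) × (respondent mean − nonrespondent mean)
     = 0.49 × (35 − 15) = 0.49 × 20 = 9.8.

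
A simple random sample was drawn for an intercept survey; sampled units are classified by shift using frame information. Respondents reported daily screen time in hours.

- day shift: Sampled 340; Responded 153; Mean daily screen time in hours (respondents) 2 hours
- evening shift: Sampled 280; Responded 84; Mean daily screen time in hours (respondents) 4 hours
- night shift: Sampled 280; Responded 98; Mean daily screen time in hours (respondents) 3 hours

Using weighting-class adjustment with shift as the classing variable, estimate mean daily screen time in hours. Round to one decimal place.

Response rates by class: day shift 153/340 = 45%, evening shift 84/280 = 30%, night shift 98/280 = 35%.
Weighting each respondent by the inverse class response rate inflates each class back to its sampled size, so the class weight is n_sampled:
  day shift: 340 × 2 = 680
  evening shift: 280 × 4 = 1120
  night shift: 280 × 3 = 840
Adjusted estimate = 2640 / 900 = 2.93333 → 2.9.

2.9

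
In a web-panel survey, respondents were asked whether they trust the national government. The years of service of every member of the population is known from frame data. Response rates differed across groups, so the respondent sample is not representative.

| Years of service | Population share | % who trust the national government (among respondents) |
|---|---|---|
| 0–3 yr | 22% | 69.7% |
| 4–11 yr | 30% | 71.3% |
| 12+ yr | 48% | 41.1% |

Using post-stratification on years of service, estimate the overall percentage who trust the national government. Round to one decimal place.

Weight each group's respondent value by its population share:
  0–3 yr: 0.22 × 69.7 = 15.334
  4–11 yr: 0.3 × 71.3 = 21.39
  12+ yr: 0.48 × 41.1 = 19.728
Post-stratified estimate = 56.452 → 56.5%.

56.5%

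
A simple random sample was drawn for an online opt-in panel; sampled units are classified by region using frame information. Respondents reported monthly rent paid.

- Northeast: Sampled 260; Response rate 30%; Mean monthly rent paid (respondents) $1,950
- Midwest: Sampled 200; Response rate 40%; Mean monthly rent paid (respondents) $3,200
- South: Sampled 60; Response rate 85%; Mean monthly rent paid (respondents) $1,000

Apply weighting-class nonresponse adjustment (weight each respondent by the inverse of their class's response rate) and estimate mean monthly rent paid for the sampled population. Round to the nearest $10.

$2,320

With weight = n_sampled/n_responded per class, the weighted class total is n_sampled:
  Northeast: 260 × 1950 = 507,000
  Midwest: 200 × 3200 = 640,000
  South: 60 × 1000 = 60,000
Adjusted estimate = 1,207,000 / 520 = 2321.15 → $2,320.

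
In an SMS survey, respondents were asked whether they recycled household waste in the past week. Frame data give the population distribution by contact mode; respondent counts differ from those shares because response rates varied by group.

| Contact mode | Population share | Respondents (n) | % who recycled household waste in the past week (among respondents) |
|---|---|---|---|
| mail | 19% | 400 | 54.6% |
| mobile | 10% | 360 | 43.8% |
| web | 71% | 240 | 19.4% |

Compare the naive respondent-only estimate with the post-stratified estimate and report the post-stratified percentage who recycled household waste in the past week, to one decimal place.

Naive respondent-only estimate (weights = respondent counts):
  (400/1000)×54.6 + (360/1000)×43.8 + (240/1000)×19.4 = 42.264%
Reweighting by population contact mode shares:
  0.19×54.6 + 0.1×43.8 + 0.71×19.4 = 28.528%

28.5%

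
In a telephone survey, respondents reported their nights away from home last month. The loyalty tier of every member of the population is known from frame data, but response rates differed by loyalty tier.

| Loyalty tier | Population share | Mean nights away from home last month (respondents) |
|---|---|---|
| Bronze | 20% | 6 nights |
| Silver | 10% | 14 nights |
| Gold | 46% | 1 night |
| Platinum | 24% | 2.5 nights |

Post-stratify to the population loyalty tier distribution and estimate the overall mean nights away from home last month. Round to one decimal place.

3.7

Post-stratification weights by population share, not respondent share:
  Bronze: 0.2 × 6 = 1.2
  Silver: 0.1 × 14 = 1.4
  Gold: 0.46 × 1 = 0.46
  Platinum: 0.24 × 2.5 = 0.6
Post-stratified estimate = 3.66 → 3.7.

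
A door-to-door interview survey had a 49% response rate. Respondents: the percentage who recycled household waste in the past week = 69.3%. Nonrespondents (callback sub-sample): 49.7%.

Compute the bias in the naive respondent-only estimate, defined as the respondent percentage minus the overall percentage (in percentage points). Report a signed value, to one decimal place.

Nonresponse fraction = 1 − 0.49 = 0.51.
Bias = (nonresponse fraction) × (respondent percentage − nonrespondent percentage)
     = 0.51 × (69.3 − 49.7) = 0.51 × 19.6 = 9.996.

+10.0 percentage points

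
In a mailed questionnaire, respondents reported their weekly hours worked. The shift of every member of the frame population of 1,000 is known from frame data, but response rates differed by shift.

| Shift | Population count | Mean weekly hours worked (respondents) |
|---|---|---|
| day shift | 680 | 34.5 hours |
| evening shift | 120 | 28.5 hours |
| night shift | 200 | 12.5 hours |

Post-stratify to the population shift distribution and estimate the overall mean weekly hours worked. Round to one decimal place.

Each cell contributes population-share × respondent value:
  day shift: (680/1,000) × 34.5 = 23.46
  evening shift: (120/1,000) × 28.5 = 3.42
  night shift: (200/1,000) × 12.5 = 2.5
Post-stratified estimate = 29.38 → 29.4.

29.4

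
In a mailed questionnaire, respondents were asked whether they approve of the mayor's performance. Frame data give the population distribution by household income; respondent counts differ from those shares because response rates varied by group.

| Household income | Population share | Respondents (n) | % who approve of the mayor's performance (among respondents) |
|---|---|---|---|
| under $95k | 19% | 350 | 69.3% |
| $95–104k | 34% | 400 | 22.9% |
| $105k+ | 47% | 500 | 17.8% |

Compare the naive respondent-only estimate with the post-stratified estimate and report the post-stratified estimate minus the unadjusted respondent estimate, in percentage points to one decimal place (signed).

-4.5 percentage points

Unadjusted (pooled respondent) estimate weights by respondent counts:
  (350/1250)×69.3 + (400/1250)×22.9 + (500/1250)×17.8 = 33.852%
Post-stratifying to population shares instead:
  0.19×69.3 + 0.34×22.9 + 0.47×17.8 = 29.319%
Difference = 29.319 − 33.852 = -4.533 pp.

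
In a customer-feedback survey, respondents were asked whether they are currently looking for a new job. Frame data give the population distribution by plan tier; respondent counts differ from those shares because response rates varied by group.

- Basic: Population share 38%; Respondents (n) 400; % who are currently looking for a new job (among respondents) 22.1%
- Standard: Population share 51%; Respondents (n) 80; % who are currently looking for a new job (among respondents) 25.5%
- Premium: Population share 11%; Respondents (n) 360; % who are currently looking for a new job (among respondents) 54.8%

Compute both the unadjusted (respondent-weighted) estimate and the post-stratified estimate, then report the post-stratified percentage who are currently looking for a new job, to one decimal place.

27.4%

Without adjustment, the pooled respondent share is:
  (400/840)×22.1 + (80/840)×25.5 + (360/840)×54.8 = 36.4381%
Post-stratifying to population shares instead:
  0.38×22.1 + 0.51×25.5 + 0.11×54.8 = 27.431%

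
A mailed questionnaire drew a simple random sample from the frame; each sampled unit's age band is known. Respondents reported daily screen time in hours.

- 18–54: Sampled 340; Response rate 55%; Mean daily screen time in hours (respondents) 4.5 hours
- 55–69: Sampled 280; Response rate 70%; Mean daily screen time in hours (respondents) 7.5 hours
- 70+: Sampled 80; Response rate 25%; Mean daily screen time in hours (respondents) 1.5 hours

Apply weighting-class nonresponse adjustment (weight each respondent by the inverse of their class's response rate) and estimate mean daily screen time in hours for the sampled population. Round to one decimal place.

Inverse-response-rate weighting restores each class to its sampled count, so class totals weight by n_sampled:
  18–54: 340 × 4.5 = 1530
  55–69: 280 × 7.5 = 2100
  70+: 80 × 1.5 = 120
Adjusted estimate = 3750 / 700 = 5.35714 → 5.4.

5.4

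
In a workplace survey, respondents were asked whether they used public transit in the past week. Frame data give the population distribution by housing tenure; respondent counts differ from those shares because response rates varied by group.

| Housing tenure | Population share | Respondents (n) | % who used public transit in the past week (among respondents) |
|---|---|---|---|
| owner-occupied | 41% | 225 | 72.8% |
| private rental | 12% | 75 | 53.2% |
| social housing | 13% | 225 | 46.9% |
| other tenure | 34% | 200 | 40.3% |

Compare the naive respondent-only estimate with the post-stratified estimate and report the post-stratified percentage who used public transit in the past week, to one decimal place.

56.0%

Naive respondent-only estimate (weights = respondent counts):
  (225/725)×72.8 + (75/725)×53.2 + (225/725)×46.9 + (200/725)×40.3 = 53.769%
Post-stratified estimate weights by population shares:
  0.41×72.8 + 0.12×53.2 + 0.13×46.9 + 0.34×40.3 = 56.031%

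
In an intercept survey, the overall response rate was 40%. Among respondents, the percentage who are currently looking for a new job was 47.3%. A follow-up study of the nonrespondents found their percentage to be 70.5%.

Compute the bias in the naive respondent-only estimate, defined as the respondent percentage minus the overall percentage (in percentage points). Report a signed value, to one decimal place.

Nonresponse fraction = 1 − 0.4 = 0.6.
Bias = (nonresponse fraction) × (respondent percentage − nonrespondent percentage)
     = 0.6 × (47.3 − 70.5) = 0.6 × -23.2 = -13.92.

-13.9 percentage points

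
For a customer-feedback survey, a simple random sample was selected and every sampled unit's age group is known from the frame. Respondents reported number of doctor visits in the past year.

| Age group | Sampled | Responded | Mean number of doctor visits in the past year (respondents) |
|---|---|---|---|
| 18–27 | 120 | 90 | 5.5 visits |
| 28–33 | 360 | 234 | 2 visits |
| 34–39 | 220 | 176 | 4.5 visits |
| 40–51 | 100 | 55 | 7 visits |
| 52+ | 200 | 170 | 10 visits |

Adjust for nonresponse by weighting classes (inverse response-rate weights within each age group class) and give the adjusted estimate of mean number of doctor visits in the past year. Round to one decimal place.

Response rates by class: 18–27 90/120 = 75%, 28–33 234/360 = 65%, 34–39 176/220 = 80%, 40–51 55/100 = 55%, 52+ 170/200 = 85%.
Inverse-response-rate weighting restores each class to its sampled count, so class totals weight by n_sampled:
  18–27: 120 × 5.5 = 660
  28–33: 360 × 2 = 720
  34–39: 220 × 4.5 = 990
  40–51: 100 × 7 = 700
  52+: 200 × 10 = 2000
Adjusted estimate = 5070 / 1,000 = 5.07 → 5.1.

5.1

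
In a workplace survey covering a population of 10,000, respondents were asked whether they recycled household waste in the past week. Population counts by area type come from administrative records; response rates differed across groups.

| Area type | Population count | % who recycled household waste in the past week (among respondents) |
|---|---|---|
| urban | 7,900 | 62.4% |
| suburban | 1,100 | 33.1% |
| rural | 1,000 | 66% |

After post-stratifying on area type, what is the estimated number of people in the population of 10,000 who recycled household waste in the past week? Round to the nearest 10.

Each cell contributes its population count × the respondent rate:
  urban: 7,900 × 62.4% = 4929.6
  suburban: 1,100 × 33.1% = 364.1
  rural: 1,000 × 66% = 660
Estimated total = 5953.7 → 5,950.

5,950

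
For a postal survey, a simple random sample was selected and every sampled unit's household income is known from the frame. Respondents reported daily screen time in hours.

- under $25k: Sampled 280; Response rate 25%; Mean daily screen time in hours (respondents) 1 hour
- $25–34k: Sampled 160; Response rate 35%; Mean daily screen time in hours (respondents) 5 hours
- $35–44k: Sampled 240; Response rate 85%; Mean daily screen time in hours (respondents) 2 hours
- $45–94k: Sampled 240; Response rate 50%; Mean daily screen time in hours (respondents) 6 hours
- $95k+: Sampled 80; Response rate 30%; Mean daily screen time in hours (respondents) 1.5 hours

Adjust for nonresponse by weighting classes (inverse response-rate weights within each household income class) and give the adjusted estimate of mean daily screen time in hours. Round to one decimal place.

Inverse-response-rate weighting restores each class to its sampled count, so class totals weight by n_sampled:
  under $25k: 280 × 1 = 280
  $25–34k: 160 × 5 = 800
  $35–44k: 240 × 2 = 480
  $45–94k: 240 × 6 = 1440
  $95k+: 80 × 1.5 = 120
Adjusted estimate = 3120 / 1,000 = 3.12 → 3.1.

3.1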